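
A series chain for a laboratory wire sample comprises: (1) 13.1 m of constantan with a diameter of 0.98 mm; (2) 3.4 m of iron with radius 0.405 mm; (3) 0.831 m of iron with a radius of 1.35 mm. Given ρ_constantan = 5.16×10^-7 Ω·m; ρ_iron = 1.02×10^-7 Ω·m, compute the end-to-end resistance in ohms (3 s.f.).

9.65 Ω

Seg 1: A = π(d/2)² = π(4.9000e-04 m)² = 7.543e-07 m²
R_1 = (5.16×10^-7)(13.1)/(7.543e-07) = 8.961 Ω
Seg 2: A = πr² = π(4.0500e-04 m)² = 5.153e-07 m²
R_2 = (1.02×10^-7)(3.4)/(5.153e-07) = 0.673 Ω
Seg 3: A = πr² = π(1.3500e-03 m)² = 5.726e-06 m²
R_3 = (1.02×10^-7)(0.831)/(5.726e-06) = 0.0148 Ω
R_total = R_1 + R_2 + R_3 = 9.65 Ω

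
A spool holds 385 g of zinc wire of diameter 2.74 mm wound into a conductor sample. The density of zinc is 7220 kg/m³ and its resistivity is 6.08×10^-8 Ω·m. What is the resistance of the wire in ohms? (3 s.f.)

A = π(d/2)² = π(1.3700e-03 m)² = 5.8965e-06 m²
L = m/(density·A) = 0.385/(7220×5.8965e-06) = 9.043 m
R = ρL/A = (6.08×10^-8)(9.043)/(5.8965e-06) = 0.0932 Ω

0.0932 Ω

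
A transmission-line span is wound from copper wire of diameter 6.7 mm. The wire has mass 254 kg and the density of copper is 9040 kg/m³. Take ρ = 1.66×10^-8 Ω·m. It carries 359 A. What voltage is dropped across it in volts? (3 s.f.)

A = π(d/2)² = π(3.3500e-03 m)² = 3.5257e-05 m²
L = m/(density·A) = 254/(9040×3.5257e-05) = 796.9 m
R = ρL/A = (1.66×10^-8)(796.9)/(3.5257e-05) = 0.3752 Ω
V = IR = 359 × 0.3752 = 135 V

135 V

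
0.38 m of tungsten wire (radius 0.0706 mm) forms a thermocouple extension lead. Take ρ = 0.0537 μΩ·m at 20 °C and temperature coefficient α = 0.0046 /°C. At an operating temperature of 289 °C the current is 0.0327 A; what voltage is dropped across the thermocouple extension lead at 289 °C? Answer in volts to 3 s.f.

ρ = 0.0537 μΩ·m = 5.37×10^-8 Ω·m
A = πr² = π(7.0600e-05 m)² = 1.566e-08 m²
R₍20₎ = ρL/A = (5.37×10^-8)(0.38)/(1.566e-08) = 1.303 Ω
R₍289₎ = R₍20₎(1 + αΔT) = 1.303 × (1 + 0.0046×269) = 2.916 Ω
V = IR = 0.0327 × 2.916 = 0.0953 V

0.0953 V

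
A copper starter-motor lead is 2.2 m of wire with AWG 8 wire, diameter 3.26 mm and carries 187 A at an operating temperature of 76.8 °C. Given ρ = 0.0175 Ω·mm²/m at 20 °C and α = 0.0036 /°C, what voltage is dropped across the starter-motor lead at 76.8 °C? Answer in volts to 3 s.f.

1.04 V

ρ = 0.0175 Ω·mm²/m = 1.75×10^-8 Ω·m
A = π(3.26/2 mm)² = π(1.6300e-03 m)² = 8.347e-06 m²
R₍20₎ = ρL/A = (1.75×10^-8)(2.2)/(8.347e-06) = 0.004612 Ω
R₍76.8₎ = R₍20₎(1 + αΔT) = 0.004612 × (1 + 0.0036×56.8) = 0.005556 Ω
V = IR = 187 × 0.005556 = 1.04 V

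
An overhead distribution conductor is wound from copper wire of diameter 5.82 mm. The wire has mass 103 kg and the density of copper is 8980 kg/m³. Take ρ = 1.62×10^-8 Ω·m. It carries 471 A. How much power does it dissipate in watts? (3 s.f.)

58200 W

A = π(d/2)² = π(2.9100e-03 m)² = 2.6603e-05 m²
L = m/(density·A) = 103/(8980×2.6603e-05) = 431.1 m
R = ρL/A = (1.62×10^-8)(431.1)/(2.6603e-05) = 0.2625 Ω
P = I²R = (471)² × 0.2625 = 58200 W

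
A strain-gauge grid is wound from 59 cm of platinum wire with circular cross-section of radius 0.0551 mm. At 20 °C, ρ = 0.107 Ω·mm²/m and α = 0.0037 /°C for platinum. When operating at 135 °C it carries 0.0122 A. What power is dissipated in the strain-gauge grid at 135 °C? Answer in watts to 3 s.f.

ρ = 0.107 Ω·mm²/m = 1.07×10^-7 Ω·m
A = πr² = π(5.5100e-05 m)² = 9.538e-09 m²
R₍20₎ = ρL/A = (1.07×10^-7)(0.59)/(9.538e-09) = 6.619 Ω
R₍135₎ = R₍20₎(1 + αΔT) = 6.619 × (1 + 0.0037×115) = 9.435 Ω
P = I²R = (0.0122)² × 9.435 = 0.00140 W

0.00140 W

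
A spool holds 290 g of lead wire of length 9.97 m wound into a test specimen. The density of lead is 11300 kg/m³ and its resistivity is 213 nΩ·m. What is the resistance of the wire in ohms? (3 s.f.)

ρ = 213 nΩ·m = 2.13×10^-7 Ω·m
A = m/(density·L) = 0.29/(11300×9.97) = 2.5741e-06 m²
R = ρL/A = (2.13×10^-7)(9.97)/(2.5741e-06) = 0.825 Ω

0.825 Ω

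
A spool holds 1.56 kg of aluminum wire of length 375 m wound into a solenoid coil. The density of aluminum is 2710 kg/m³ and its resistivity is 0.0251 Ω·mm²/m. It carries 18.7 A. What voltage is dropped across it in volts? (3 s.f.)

ρ = 0.0251 Ω·mm²/m = 2.51×10^-8 Ω·m
A = m/(density·L) = 1.56/(2710×375) = 1.5351e-06 m²
R = ρL/A = (2.51×10^-8)(375)/(1.5351e-06) = 6.132 Ω
V = IR = 18.7 × 6.132 = 115 V

115 V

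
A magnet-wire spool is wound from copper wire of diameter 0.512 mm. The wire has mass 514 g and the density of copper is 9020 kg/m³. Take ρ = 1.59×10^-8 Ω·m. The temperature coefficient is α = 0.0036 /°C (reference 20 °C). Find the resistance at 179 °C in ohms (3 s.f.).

A = π(d/2)² = π(2.5600e-04 m)² = 2.0589e-07 m²
L = m/(density·A) = 0.514/(9020×2.0589e-07) = 276.8 m
R = ρL/A = (1.59×10^-8)(276.8)/(2.0589e-07) = 21.37 Ω
R(179 °C) = 21.37 × (1 + 0.0036×159) = 33.6 Ω

33.6 Ω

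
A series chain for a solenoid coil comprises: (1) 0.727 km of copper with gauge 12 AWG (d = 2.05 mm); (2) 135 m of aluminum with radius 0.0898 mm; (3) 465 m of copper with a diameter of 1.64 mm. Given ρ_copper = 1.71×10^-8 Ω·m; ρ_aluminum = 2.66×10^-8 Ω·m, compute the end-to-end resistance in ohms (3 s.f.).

149 Ω

Seg 1: A = π(2.05/2 mm)² = π(1.0250e-03 m)² = 3.301e-06 m²
R_1 = (1.71×10^-8)(727)/(3.301e-06) = 3.766 Ω
Seg 2: A = πr² = π(8.9800e-05 m)² = 2.533e-08 m²
R_2 = (2.66×10^-8)(135)/(2.533e-08) = 141.7 Ω
Seg 3: A = π(d/2)² = π(8.2000e-04 m)² = 2.112e-06 m²
R_3 = (1.71×10^-8)(465)/(2.112e-06) = 3.764 Ω
R_total = R_1 + R_2 + R_3 = 149 Ω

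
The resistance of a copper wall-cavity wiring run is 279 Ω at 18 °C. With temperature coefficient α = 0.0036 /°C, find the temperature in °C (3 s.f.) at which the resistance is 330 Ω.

68.8 °C

R = R₀(1 + α(T − T₀)) ⇒ T = T₀ + (R/R₀ − 1)/α
T = 18 + (330/279 − 1)/0.0036 = 18 + (0.1828)/0.0036 = 68.8 °C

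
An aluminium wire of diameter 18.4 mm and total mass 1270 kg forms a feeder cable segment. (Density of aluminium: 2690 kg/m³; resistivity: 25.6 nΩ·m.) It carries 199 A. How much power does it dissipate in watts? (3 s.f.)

6770 W

ρ = 25.6 nΩ·m = 2.56×10^-8 Ω·m
A = π(d/2)² = π(9.2000e-03 m)² = 2.6590e-04 m²
L = m/(density·A) = 1270/(2690×2.6590e-04) = 1776 m
R = ρL/A = (2.56×10^-8)(1776)/(2.6590e-04) = 0.1709 Ω
P = I²R = (199)² × 0.1709 = 6770 W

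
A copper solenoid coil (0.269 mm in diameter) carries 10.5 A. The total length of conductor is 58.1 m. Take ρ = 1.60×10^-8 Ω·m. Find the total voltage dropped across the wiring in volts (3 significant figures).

172 V

A = π(d/2)² = π(1.3450e-04 m)² = 5.683e-08 m²
R = ρL/A = (1.60×10^-8)(58.1)/(5.683e-08) = 16.36 Ω
V = IR = 10.5 × 16.36 = 172 V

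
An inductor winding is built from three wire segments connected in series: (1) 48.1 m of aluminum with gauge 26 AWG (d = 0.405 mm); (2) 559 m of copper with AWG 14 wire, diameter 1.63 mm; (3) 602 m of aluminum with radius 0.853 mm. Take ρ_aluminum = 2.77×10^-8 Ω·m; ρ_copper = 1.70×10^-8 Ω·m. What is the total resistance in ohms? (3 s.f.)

22.2 Ω

Seg 1: A = π(0.405/2 mm)² = π(2.0250e-04 m)² = 1.288e-07 m²
R_1 = (2.77×10^-8)(48.1)/(1.288e-07) = 10.34 Ω
Seg 2: A = π(1.63/2 mm)² = π(8.1500e-04 m)² = 2.087e-06 m²
R_2 = (1.70×10^-8)(559)/(2.087e-06) = 4.554 Ω
Seg 3: A = πr² = π(8.5300e-04 m)² = 2.286e-06 m²
R_3 = (2.77×10^-8)(602)/(2.286e-06) = 7.295 Ω
R_total = R_1 + R_2 + R_3 = 22.2 Ω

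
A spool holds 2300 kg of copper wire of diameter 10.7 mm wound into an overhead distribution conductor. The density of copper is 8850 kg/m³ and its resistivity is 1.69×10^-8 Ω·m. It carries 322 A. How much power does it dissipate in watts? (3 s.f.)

A = π(d/2)² = π(5.3500e-03 m)² = 8.9920e-05 m²
L = m/(density·A) = 2300/(8850×8.9920e-05) = 2890 m
R = ρL/A = (1.69×10^-8)(2890)/(8.9920e-05) = 0.5432 Ω
P = I²R = (322)² × 0.5432 = 56300 W

56300 W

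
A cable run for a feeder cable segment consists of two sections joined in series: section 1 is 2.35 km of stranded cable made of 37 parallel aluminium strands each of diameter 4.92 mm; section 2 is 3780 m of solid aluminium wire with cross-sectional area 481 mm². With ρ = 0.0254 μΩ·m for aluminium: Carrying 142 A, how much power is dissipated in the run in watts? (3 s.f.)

5740 W

ρ = 0.0254 μΩ·m = 2.54×10^-8 Ω·m
Section 1: A_strand = π(2.4600e-03)² = 1.901e-05 m²; R₁ = ρL/(N·A_s) = (2.54×10^-8)(2350)/(37×1.901e-05) = 0.08486 Ω
Section 2: A = 481 mm² = 4.810e-04 m²
R₂ = (2.54×10^-8)(3780)/(4.810e-04) = 0.1996 Ω
R = R₁ + R₂ = 0.2845 Ω
P = I²R = (142)² × 0.2845 = 5740 W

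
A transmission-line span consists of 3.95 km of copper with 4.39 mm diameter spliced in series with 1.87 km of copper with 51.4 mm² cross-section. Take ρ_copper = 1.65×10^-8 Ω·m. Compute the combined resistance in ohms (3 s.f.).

Segment 1: A = π(d/2)² = π(2.1950e-03 m)² = 1.514e-05 m²
R₁ = ρL/A = (1.65×10^-8)(3950)/(1.514e-05) = 4.306 Ω
Segment 2: A = 51.4 mm² = 5.140e-05 m²
R₂ = (1.65×10^-8)(1870)/(5.140e-05) = 0.6003 Ω
R = R₁ + R₂ = 4.91 Ω

4.91 Ω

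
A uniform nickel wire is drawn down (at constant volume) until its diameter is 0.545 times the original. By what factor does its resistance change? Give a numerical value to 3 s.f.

Volume constant ⇒ L' = L/r² with r = 0.545. R' = ρL'/A' = ρ(L/r²)/(πr²d₀²/4) = R/r⁴.
Factor = 11.3

11.3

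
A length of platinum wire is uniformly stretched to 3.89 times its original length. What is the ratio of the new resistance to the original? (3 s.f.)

Volume constant ⇒ A' = A/k with k = 3.89. R' = ρ(kL)/(A/k) = k²R.
Factor = 15.1

15.1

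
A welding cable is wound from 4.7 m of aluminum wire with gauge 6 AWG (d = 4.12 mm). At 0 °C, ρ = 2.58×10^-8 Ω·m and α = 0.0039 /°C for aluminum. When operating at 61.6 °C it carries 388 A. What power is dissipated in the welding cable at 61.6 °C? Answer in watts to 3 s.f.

A = π(4.12/2 mm)² = π(2.0600e-03 m)² = 1.333e-05 m²
R₍0₎ = ρL/A = (2.58×10^-8)(4.7)/(1.333e-05) = 0.009096 Ω
R₍61.6₎ = R₍0₎(1 + αΔT) = 0.009096 × (1 + 0.0039×61.6) = 0.01128 Ω
P = I²R = (388)² × 0.01128 = 1700 W

1700 W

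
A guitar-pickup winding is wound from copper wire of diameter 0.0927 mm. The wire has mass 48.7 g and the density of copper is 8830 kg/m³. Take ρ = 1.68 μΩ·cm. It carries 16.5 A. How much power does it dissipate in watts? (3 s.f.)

ρ = 1.68 μΩ·cm = 1.68×10^-8 Ω·m
A = π(d/2)² = π(4.6350e-05 m)² = 6.7492e-09 m²
L = m/(density·A) = 0.0487/(8830×6.7492e-09) = 817.2 m
R = ρL/A = (1.68×10^-8)(817.2)/(6.7492e-09) = 2034 Ω
P = I²R = (16.5)² × 2034 = 5.54×10^5 W

5.54×10^5 W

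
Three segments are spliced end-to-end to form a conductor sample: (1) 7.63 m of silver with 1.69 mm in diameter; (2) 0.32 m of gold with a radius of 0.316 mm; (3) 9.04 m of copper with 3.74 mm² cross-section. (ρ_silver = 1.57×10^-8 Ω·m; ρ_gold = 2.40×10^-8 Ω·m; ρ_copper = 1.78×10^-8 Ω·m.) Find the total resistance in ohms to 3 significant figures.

0.121 Ω

Seg 1: A = π(d/2)² = π(8.4500e-04 m)² = 2.243e-06 m²
R_1 = (1.57×10^-8)(7.63)/(2.243e-06) = 0.0534 Ω
Seg 2: A = πr² = π(3.1600e-04 m)² = 3.137e-07 m²
R_2 = (2.40×10^-8)(0.32)/(3.137e-07) = 0.02448 Ω
Seg 3: A = 3.74 mm² = 3.740e-06 m²
R_3 = (1.78×10^-8)(9.04)/(3.740e-06) = 0.04302 Ω
R_total = R_1 + R_2 + R_3 = 0.121 Ω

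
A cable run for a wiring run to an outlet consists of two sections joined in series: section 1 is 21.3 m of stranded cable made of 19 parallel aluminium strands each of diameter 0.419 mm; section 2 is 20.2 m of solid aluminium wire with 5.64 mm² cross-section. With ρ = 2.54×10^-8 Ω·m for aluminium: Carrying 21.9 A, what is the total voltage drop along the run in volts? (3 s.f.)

6.51 V

Section 1: A_strand = π(2.0950e-04)² = 1.379e-07 m²; R₁ = ρL/(N·A_s) = (2.54×10^-8)(21.3)/(19×1.379e-07) = 0.2065 Ω
Section 2: A = 5.64 mm² = 5.640e-06 m²
R₂ = (2.54×10^-8)(20.2)/(5.640e-06) = 0.09097 Ω
R = R₁ + R₂ = 0.2975 Ω
V = IR = 21.9 × 0.2975 = 6.51 V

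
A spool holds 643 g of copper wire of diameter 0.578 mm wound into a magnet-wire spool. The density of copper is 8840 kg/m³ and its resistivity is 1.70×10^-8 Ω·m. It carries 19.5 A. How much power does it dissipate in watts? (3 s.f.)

A = π(d/2)² = π(2.8900e-04 m)² = 2.6239e-07 m²
L = m/(density·A) = 0.643/(8840×2.6239e-07) = 277.2 m
R = ρL/A = (1.70×10^-8)(277.2)/(2.6239e-07) = 17.96 Ω
P = I²R = (19.5)² × 17.96 = 6830 W

6830 W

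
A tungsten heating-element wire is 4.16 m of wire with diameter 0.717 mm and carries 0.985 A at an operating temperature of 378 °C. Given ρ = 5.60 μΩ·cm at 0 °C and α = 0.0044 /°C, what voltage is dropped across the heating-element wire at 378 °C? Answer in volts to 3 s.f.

ρ = 5.60 μΩ·cm = 5.60×10^-8 Ω·m
A = π(d/2)² = π(3.5850e-04 m)² = 4.038e-07 m²
R₍0₎ = ρL/A = (5.60×10^-8)(4.16)/(4.038e-07) = 0.577 Ω
R₍378₎ = R₍0₎(1 + αΔT) = 0.577 × (1 + 0.0044×378) = 1.537 Ω
V = IR = 0.985 × 1.537 = 1.51 V

1.51 V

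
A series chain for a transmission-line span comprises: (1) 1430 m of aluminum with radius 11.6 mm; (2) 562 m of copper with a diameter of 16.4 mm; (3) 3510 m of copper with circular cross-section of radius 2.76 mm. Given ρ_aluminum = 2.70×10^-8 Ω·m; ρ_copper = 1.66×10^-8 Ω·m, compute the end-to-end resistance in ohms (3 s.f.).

2.57 Ω

Seg 1: A = πr² = π(1.1600e-02 m)² = 4.227e-04 m²
R_1 = (2.70×10^-8)(1430)/(4.227e-04) = 0.09133 Ω
Seg 2: A = π(d/2)² = π(8.2000e-03 m)² = 2.112e-04 m²
R_2 = (1.66×10^-8)(562)/(2.112e-04) = 0.04416 Ω
Seg 3: A = πr² = π(2.7600e-03 m)² = 2.393e-05 m²
R_3 = (1.66×10^-8)(3510)/(2.393e-05) = 2.435 Ω
R_total = R_1 + R_2 + R_3 = 2.57 Ω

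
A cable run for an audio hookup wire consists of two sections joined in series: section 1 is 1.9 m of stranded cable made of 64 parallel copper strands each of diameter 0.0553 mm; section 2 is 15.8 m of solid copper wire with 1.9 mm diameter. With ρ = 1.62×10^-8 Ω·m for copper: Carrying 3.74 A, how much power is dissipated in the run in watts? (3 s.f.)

Section 1: A_strand = π(2.7650e-05)² = 2.402e-09 m²; R₁ = ρL/(N·A_s) = (1.62×10^-8)(1.9)/(64×2.402e-09) = 0.2002 Ω
Section 2: A = π(d/2)² = π(9.5000e-04 m)² = 2.835e-06 m²
R₂ = (1.62×10^-8)(15.8)/(2.835e-06) = 0.09028 Ω
R = R₁ + R₂ = 0.2905 Ω
P = I²R = (3.74)² × 0.2905 = 4.06 W

4.06 W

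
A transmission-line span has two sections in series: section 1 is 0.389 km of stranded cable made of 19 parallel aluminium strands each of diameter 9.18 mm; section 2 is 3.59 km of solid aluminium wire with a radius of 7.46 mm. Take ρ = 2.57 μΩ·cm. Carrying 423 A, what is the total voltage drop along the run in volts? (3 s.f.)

ρ = 2.57 μΩ·cm = 2.57×10^-8 Ω·m
Section 1: A_strand = π(4.5900e-03)² = 6.619e-05 m²; R₁ = ρL/(N·A_s) = (2.57×10^-8)(389)/(19×6.619e-05) = 0.00795 Ω
Section 2: A = πr² = π(7.4600e-03 m)² = 1.748e-04 m²
R₂ = (2.57×10^-8)(3590)/(1.748e-04) = 0.5277 Ω
R = R₁ + R₂ = 0.5357 Ω
V = IR = 423 × 0.5357 = 227 V

227 V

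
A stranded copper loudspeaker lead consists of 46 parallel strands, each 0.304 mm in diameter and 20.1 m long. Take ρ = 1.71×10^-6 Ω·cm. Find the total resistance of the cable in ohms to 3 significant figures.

ρ = 1.71×10^-6 Ω·cm = 1.71×10^-8 Ω·m
A_strand = π(1.5200e-04 m)² = 7.258e-08 m²
R_strand = ρL/A = (1.71×10^-8)(20.1)/(7.258e-08) = 4.735 Ω
R_total = R_strand/N = 4.735/46 = 0.103 Ω

0.103 Ω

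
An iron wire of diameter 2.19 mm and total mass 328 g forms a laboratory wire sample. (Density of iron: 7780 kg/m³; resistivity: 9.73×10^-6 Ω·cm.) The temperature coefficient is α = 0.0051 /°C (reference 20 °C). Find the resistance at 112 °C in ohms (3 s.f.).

0.425 Ω

ρ = 9.73×10^-6 Ω·cm = 9.73×10^-8 Ω·m
A = π(d/2)² = π(1.0950e-03 m)² = 3.7668e-06 m²
L = m/(density·A) = 0.328/(7780×3.7668e-06) = 11.19 m
R = ρL/A = (9.73×10^-8)(11.19)/(3.7668e-06) = 0.2891 Ω
R(112 °C) = 0.2891 × (1 + 0.0051×92) = 0.425 Ω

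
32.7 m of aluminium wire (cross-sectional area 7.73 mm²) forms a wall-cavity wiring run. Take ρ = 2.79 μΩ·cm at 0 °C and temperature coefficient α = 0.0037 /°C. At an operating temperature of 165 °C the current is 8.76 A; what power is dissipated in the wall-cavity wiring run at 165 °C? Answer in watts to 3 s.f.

14.6 W

ρ = 2.79 μΩ·cm = 2.79×10^-8 Ω·m
A = 7.73 mm² = 7.730e-06 m²
R₍0₎ = ρL/A = (2.79×10^-8)(32.7)/(7.730e-06) = 0.118 Ω
R₍165₎ = R₍0₎(1 + αΔT) = 0.118 × (1 + 0.0037×165) = 0.1901 Ω
P = I²R = (8.76)² × 0.1901 = 14.6 W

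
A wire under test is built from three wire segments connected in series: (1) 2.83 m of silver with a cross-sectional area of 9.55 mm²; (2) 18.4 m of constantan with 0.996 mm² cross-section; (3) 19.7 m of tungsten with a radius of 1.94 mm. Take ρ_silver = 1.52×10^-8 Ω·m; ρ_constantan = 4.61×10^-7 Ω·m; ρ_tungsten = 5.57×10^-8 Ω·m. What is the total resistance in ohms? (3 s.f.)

Seg 1: A = 9.55 mm² = 9.550e-06 m²
R_1 = (1.52×10^-8)(2.83)/(9.550e-06) = 0.004504 Ω
Seg 2: A = 0.996 mm² = 9.960e-07 m²
R_2 = (4.61×10^-7)(18.4)/(9.960e-07) = 8.516 Ω
Seg 3: A = πr² = π(1.9400e-03 m)² = 1.182e-05 m²
R_3 = (5.57×10^-8)(19.7)/(1.182e-05) = 0.0928 Ω
R_total = R_1 + R_2 + R_3 = 8.61 Ω

8.61 Ω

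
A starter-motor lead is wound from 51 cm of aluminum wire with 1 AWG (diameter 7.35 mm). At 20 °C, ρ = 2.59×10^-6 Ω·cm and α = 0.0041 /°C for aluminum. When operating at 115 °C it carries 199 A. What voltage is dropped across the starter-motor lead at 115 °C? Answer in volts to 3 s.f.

ρ = 2.59×10^-6 Ω·cm = 2.59×10^-8 Ω·m
A = π(7.35/2 mm)² = π(3.6750e-03 m)² = 4.243e-05 m²
R₍20₎ = ρL/A = (2.59×10^-8)(0.51)/(4.243e-05) = 3.113×10^-4 Ω
R₍115₎ = R₍20₎(1 + αΔT) = 3.113×10^-4 × (1 + 0.0041×95) = 4.326×10^-4 Ω
V = IR = 199 × 4.326×10^-4 = 0.0861 V

0.0861 V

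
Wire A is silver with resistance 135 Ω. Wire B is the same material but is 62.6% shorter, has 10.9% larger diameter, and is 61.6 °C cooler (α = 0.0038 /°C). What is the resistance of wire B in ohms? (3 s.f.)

31.4 Ω

R ∝ ρL/d² with ρ ∝ (1+αΔT), so R_B/R_A = (1 − 62.6/100) × (1 + 10.9/100)⁻² × (1 − 0.0038×61.6)
= 0.374 × 0.8131 × 0.7659 = 0.2329
R_B = 0.2329 × 135 = 31.4 Ω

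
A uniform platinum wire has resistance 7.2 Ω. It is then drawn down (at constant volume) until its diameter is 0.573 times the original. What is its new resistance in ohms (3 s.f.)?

66.8 Ω

Volume constant ⇒ L' = L/r² with r = 0.573. R' = ρL'/A' = ρ(L/r²)/(πr²d₀²/4) = R/r⁴.
R' = 9.276 × 7.2 = 66.8 Ω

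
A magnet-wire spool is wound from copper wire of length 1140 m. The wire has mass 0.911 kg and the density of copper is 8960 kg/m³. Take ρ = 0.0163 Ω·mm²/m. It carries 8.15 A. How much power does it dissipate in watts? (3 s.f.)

13800 W

ρ = 0.0163 Ω·mm²/m = 1.63×10^-8 Ω·m
A = m/(density·L) = 0.911/(8960×1140) = 8.9188e-08 m²
R = ρL/A = (1.63×10^-8)(1140)/(8.9188e-08) = 208.3 Ω
P = I²R = (8.15)² × 208.3 = 13800 W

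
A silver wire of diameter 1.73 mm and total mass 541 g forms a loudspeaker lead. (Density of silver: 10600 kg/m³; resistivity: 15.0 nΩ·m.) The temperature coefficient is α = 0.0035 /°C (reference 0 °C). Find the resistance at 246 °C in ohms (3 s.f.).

ρ = 15.0 nΩ·m = 1.50×10^-8 Ω·m
A = π(d/2)² = π(8.6500e-04 m)² = 2.3506e-06 m²
L = m/(density·A) = 0.541/(10600×2.3506e-06) = 21.71 m
R = ρL/A = (1.50×10^-8)(21.71)/(2.3506e-06) = 0.1386 Ω
R(246 °C) = 0.1386 × (1 + 0.0035×246) = 0.258 Ω

0.258 Ω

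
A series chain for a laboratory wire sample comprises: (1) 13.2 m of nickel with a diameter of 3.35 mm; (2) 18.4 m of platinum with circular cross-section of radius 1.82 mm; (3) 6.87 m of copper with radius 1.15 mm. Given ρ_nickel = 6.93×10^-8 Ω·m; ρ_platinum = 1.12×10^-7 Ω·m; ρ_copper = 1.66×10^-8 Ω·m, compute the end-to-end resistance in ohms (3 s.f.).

Seg 1: A = π(d/2)² = π(1.6750e-03 m)² = 8.814e-06 m²
R_1 = (6.93×10^-8)(13.2)/(8.814e-06) = 0.1038 Ω
Seg 2: A = πr² = π(1.8200e-03 m)² = 1.041e-05 m²
R_2 = (1.12×10^-7)(18.4)/(1.041e-05) = 0.198 Ω
Seg 3: A = πr² = π(1.1500e-03 m)² = 4.155e-06 m²
R_3 = (1.66×10^-8)(6.87)/(4.155e-06) = 0.02745 Ω
R_total = R_1 + R_2 + R_3 = 0.329 Ω

0.329 Ω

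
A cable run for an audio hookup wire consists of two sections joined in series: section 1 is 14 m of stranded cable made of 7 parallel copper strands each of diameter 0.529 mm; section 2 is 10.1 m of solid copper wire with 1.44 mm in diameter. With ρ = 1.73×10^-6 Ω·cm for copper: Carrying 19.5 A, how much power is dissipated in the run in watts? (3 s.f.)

101 W

ρ = 1.73×10^-6 Ω·cm = 1.73×10^-8 Ω·m
Section 1: A_strand = π(2.6450e-04)² = 2.198e-07 m²; R₁ = ρL/(N·A_s) = (1.73×10^-8)(14)/(7×2.198e-07) = 0.1574 Ω
Section 2: A = π(d/2)² = π(7.2000e-04 m)² = 1.629e-06 m²
R₂ = (1.73×10^-8)(10.1)/(1.629e-06) = 0.1073 Ω
R = R₁ + R₂ = 0.2647 Ω
P = I²R = (19.5)² × 0.2647 = 101 W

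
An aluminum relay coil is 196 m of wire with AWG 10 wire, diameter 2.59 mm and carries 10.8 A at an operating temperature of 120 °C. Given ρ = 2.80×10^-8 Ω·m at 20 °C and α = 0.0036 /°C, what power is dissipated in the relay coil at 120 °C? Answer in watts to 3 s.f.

165 W

A = π(2.59/2 mm)² = π(1.2950e-03 m)² = 5.269e-06 m²
R₍20₎ = ρL/A = (2.80×10^-8)(196)/(5.269e-06) = 1.042 Ω
R₍120₎ = R₍20₎(1 + αΔT) = 1.042 × (1 + 0.0036×100) = 1.417 Ω
P = I²R = (10.8)² × 1.417 = 165 W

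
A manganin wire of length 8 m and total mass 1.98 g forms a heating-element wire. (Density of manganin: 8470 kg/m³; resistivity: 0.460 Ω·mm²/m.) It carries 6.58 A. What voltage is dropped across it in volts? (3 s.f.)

ρ = 0.460 Ω·mm²/m = 4.60×10^-7 Ω·m
A = m/(density·L) = 0.00198/(8470×8) = 2.9221e-08 m²
R = ρL/A = (4.60×10^-7)(8)/(2.9221e-08) = 125.9 Ω
V = IR = 6.58 × 125.9 = 829 V

829 V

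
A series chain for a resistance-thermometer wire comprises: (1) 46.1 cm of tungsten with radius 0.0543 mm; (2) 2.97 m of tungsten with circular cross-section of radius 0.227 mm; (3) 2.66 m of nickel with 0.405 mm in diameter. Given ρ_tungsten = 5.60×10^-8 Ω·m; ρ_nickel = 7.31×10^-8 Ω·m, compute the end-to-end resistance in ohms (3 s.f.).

5.32 Ω

Seg 1: A = πr² = π(5.4300e-05 m)² = 9.263e-09 m²
R_1 = (5.60×10^-8)(0.461)/(9.263e-09) = 2.787 Ω
Seg 2: A = πr² = π(2.2700e-04 m)² = 1.619e-07 m²
R_2 = (5.60×10^-8)(2.97)/(1.619e-07) = 1.027 Ω
Seg 3: A = π(d/2)² = π(2.0250e-04 m)² = 1.288e-07 m²
R_3 = (7.31×10^-8)(2.66)/(1.288e-07) = 1.509 Ω
R_total = R_1 + R_2 + R_3 = 5.32 Ω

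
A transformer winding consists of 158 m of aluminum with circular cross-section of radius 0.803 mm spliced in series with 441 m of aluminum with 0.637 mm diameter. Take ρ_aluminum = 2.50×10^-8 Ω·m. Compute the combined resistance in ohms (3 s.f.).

Segment 1: A = πr² = π(8.0300e-04 m)² = 2.026e-06 m²
R₁ = ρL/A = (2.50×10^-8)(158)/(2.026e-06) = 1.95 Ω
Segment 2: A = π(d/2)² = π(3.1850e-04 m)² = 3.187e-07 m²
R₂ = (2.50×10^-8)(441)/(3.187e-07) = 34.59 Ω
R = R₁ + R₂ = 36.5 Ω

36.5 Ω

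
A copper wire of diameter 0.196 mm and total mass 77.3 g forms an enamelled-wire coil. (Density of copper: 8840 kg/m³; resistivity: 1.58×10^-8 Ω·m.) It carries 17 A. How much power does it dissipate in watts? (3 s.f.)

43900 W

A = π(d/2)² = π(9.8000e-05 m)² = 3.0172e-08 m²
L = m/(density·A) = 0.0773/(8840×3.0172e-08) = 289.8 m
R = ρL/A = (1.58×10^-8)(289.8)/(3.0172e-08) = 151.8 Ω
P = I²R = (17)² × 151.8 = 43900 W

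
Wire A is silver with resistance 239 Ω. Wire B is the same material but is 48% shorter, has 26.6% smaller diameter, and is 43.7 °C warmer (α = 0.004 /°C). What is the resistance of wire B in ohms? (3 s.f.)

R ∝ ρL/d² with ρ ∝ (1+αΔT), so R_B/R_A = (1 − 48/100) × (1 − 26.6/100)⁻² × (1 + 0.004×43.7)
= 0.52 × 1.856 × 1.175 = 1.134
R_B = 1.134 × 239 = 271 Ω

271 Ω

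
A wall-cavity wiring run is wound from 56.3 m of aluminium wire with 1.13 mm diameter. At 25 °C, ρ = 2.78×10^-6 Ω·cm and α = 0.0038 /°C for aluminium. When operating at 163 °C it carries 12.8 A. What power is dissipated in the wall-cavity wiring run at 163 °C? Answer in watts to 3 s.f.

390 W

ρ = 2.78×10^-6 Ω·cm = 2.78×10^-8 Ω·m
A = π(d/2)² = π(5.6500e-04 m)² = 1.003e-06 m²
R₍25₎ = ρL/A = (2.78×10^-8)(56.3)/(1.003e-06) = 1.561 Ω
R₍163₎ = R₍25₎(1 + αΔT) = 1.561 × (1 + 0.0038×138) = 2.379 Ω
P = I²R = (12.8)² × 2.379 = 390 W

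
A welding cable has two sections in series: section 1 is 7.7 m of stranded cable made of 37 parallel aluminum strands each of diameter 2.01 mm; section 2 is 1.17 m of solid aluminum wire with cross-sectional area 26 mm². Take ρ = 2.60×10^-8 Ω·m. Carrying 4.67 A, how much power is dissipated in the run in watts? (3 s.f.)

0.0627 W

Section 1: A_strand = π(1.0050e-03)² = 3.173e-06 m²; R₁ = ρL/(N·A_s) = (2.60×10^-8)(7.7)/(37×3.173e-06) = 0.001705 Ω
Section 2: A = 26 mm² = 2.600e-05 m²
R₂ = (2.60×10^-8)(1.17)/(2.600e-05) = 0.00117 Ω
R = R₁ + R₂ = 0.002875 Ω
P = I²R = (4.67)² × 0.002875 = 0.0627 W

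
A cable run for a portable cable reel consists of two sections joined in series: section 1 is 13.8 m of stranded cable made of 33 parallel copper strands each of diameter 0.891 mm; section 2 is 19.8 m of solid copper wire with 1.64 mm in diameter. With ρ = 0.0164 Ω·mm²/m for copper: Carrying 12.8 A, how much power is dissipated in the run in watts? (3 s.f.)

ρ = 0.0164 Ω·mm²/m = 1.64×10^-8 Ω·m
Section 1: A_strand = π(4.4550e-04)² = 6.235e-07 m²; R₁ = ρL/(N·A_s) = (1.64×10^-8)(13.8)/(33×6.235e-07) = 0.011 Ω
Section 2: A = π(d/2)² = π(8.2000e-04 m)² = 2.112e-06 m²
R₂ = (1.64×10^-8)(19.8)/(2.112e-06) = 0.1537 Ω
R = R₁ + R₂ = 0.1647 Ω
P = I²R = (12.8)² × 0.1647 = 27.0 W

27.0 W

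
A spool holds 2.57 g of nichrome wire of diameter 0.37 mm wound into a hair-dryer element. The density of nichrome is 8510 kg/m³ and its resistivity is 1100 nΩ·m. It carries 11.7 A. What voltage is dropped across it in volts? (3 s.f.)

ρ = 1100 nΩ·m = 1.10×10^-6 Ω·m
A = π(d/2)² = π(1.8500e-04 m)² = 1.0752e-07 m²
L = m/(density·A) = 0.00257/(8510×1.0752e-07) = 2.809 m
R = ρL/A = (1.10×10^-6)(2.809)/(1.0752e-07) = 28.73 Ω
V = IR = 11.7 × 28.73 = 336 V

336 V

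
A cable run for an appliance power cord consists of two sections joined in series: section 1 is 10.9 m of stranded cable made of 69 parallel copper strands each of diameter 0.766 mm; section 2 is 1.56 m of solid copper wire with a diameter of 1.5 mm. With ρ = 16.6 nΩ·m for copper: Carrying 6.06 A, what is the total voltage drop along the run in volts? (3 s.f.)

0.123 V

ρ = 16.6 nΩ·m = 1.66×10^-8 Ω·m
Section 1: A_strand = π(3.8300e-04)² = 4.608e-07 m²; R₁ = ρL/(N·A_s) = (1.66×10^-8)(10.9)/(69×4.608e-07) = 0.00569 Ω
Section 2: A = π(d/2)² = π(7.5000e-04 m)² = 1.767e-06 m²
R₂ = (1.66×10^-8)(1.56)/(1.767e-06) = 0.01465 Ω
R = R₁ + R₂ = 0.02034 Ω
V = IR = 6.06 × 0.02034 = 0.123 V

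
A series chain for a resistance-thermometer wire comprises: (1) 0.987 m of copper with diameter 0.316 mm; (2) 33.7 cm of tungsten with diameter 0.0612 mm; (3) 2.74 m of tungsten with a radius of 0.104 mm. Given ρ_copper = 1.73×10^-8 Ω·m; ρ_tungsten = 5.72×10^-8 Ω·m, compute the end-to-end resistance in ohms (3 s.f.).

Seg 1: A = π(d/2)² = π(1.5800e-04 m)² = 7.843e-08 m²
R_1 = (1.73×10^-8)(0.987)/(7.843e-08) = 0.2177 Ω
Seg 2: A = π(d/2)² = π(3.0600e-05 m)² = 2.942e-09 m²
R_2 = (5.72×10^-8)(0.337)/(2.942e-09) = 6.553 Ω
Seg 3: A = πr² = π(1.0400e-04 m)² = 3.398e-08 m²
R_3 = (5.72×10^-8)(2.74)/(3.398e-08) = 4.612 Ω
R_total = R_1 + R_2 + R_3 = 11.4 Ω

11.4 Ω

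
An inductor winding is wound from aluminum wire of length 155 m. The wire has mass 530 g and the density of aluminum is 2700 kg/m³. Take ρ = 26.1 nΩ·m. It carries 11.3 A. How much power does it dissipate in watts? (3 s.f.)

408 W

ρ = 26.1 nΩ·m = 2.61×10^-8 Ω·m
A = m/(density·L) = 0.53/(2700×155) = 1.2664e-06 m²
R = ρL/A = (2.61×10^-8)(155)/(1.2664e-06) = 3.194 Ω
P = I²R = (11.3)² × 3.194 = 408 W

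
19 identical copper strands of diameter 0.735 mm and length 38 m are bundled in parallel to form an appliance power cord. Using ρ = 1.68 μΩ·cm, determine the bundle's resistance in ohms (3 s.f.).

ρ = 1.68 μΩ·cm = 1.68×10^-8 Ω·m
A_strand = π(3.6750e-04 m)² = 4.243e-07 m²
R_strand = ρL/A = (1.68×10^-8)(38)/(4.243e-07) = 1.505 Ω
R_total = R_strand/N = 1.505/19 = 0.0792 Ω

0.0792 Ω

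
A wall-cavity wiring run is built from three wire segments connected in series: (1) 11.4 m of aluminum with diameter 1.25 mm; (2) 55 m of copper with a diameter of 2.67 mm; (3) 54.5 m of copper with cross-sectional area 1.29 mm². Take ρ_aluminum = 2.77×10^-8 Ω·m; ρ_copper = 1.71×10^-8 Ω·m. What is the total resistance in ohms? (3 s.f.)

Seg 1: A = π(d/2)² = π(6.2500e-04 m)² = 1.227e-06 m²
R_1 = (2.77×10^-8)(11.4)/(1.227e-06) = 0.2573 Ω
Seg 2: A = π(d/2)² = π(1.3350e-03 m)² = 5.599e-06 m²
R_2 = (1.71×10^-8)(55)/(5.599e-06) = 0.168 Ω
Seg 3: A = 1.29 mm² = 1.290e-06 m²
R_3 = (1.71×10^-8)(54.5)/(1.290e-06) = 0.7224 Ω
R_total = R_1 + R_2 + R_3 = 1.15 Ω

1.15 Ω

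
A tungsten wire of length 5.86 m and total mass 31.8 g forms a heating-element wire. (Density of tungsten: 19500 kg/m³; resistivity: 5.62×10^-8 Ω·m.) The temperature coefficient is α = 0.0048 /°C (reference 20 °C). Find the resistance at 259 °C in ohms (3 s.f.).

2.54 Ω

A = m/(density·L) = 0.0318/(19500×5.86) = 2.7829e-07 m²
R = ρL/A = (5.62×10^-8)(5.86)/(2.7829e-07) = 1.183 Ω
R(259 °C) = 1.183 × (1 + 0.0048×239) = 2.54 Ω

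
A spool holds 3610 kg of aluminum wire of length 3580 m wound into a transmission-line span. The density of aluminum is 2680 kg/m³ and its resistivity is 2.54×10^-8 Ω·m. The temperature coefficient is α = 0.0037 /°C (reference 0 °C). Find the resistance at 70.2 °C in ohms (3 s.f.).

A = m/(density·L) = 3610/(2680×3580) = 3.7626e-04 m²
R = ρL/A = (2.54×10^-8)(3580)/(3.7626e-04) = 0.2417 Ω
R(70.2 °C) = 0.2417 × (1 + 0.0037×70.2) = 0.304 Ω

0.304 Ω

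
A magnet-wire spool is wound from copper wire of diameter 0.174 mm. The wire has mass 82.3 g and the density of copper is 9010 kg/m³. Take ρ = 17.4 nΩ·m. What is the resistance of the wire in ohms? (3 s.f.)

281 Ω

ρ = 17.4 nΩ·m = 1.74×10^-8 Ω·m
A = π(d/2)² = π(8.7000e-05 m)² = 2.3779e-08 m²
L = m/(density·A) = 0.0823/(9010×2.3779e-08) = 384.1 m
R = ρL/A = (1.74×10^-8)(384.1)/(2.3779e-08) = 281 Ω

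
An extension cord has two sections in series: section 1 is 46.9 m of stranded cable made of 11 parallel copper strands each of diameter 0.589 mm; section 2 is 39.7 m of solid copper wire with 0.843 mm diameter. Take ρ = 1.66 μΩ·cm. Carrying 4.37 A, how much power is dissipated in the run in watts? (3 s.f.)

27.5 W

ρ = 1.66 μΩ·cm = 1.66×10^-8 Ω·m
Section 1: A_strand = π(2.9450e-04)² = 2.725e-07 m²; R₁ = ρL/(N·A_s) = (1.66×10^-8)(46.9)/(11×2.725e-07) = 0.2598 Ω
Section 2: A = π(d/2)² = π(4.2150e-04 m)² = 5.581e-07 m²
R₂ = (1.66×10^-8)(39.7)/(5.581e-07) = 1.181 Ω
R = R₁ + R₂ = 1.44 Ω
P = I²R = (4.37)² × 1.44 = 27.5 W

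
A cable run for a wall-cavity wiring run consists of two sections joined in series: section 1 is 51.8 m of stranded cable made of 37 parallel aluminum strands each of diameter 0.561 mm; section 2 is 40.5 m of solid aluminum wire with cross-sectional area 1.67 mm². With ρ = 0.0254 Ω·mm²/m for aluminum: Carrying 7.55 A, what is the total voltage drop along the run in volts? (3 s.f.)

ρ = 0.0254 Ω·mm²/m = 2.54×10^-8 Ω·m
Section 1: A_strand = π(2.8050e-04)² = 2.472e-07 m²; R₁ = ρL/(N·A_s) = (2.54×10^-8)(51.8)/(37×2.472e-07) = 0.1439 Ω
Section 2: A = 1.67 mm² = 1.670e-06 m²
R₂ = (2.54×10^-8)(40.5)/(1.670e-06) = 0.616 Ω
R = R₁ + R₂ = 0.7599 Ω
V = IR = 7.55 × 0.7599 = 5.74 V

5.74 V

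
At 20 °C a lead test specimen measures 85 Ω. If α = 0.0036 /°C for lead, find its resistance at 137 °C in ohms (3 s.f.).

121 Ω

ΔT = 137 − 20 = 117 °C
R = R₀(1 + αΔT) = 85 × (1 + 0.0036×117) = 85 × 1.421 = 121 Ω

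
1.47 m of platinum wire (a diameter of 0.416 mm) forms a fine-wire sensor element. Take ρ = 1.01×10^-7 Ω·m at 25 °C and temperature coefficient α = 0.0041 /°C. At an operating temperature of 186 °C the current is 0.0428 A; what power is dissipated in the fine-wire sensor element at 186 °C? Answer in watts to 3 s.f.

0.00332 W

A = π(d/2)² = π(2.0800e-04 m)² = 1.359e-07 m²
R₍25₎ = ρL/A = (1.01×10^-7)(1.47)/(1.359e-07) = 1.092 Ω
R₍186₎ = R₍25₎(1 + αΔT) = 1.092 × (1 + 0.0041×161) = 1.813 Ω
P = I²R = (0.0428)² × 1.813 = 0.00332 W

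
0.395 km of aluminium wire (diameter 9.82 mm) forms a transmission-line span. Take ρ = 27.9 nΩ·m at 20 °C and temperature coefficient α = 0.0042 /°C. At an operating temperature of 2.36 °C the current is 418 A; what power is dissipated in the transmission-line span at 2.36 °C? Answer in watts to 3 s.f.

ρ = 27.9 nΩ·m = 2.79×10^-8 Ω·m
A = π(d/2)² = π(4.9100e-03 m)² = 7.574e-05 m²
R₍20₎ = ρL/A = (2.79×10^-8)(395)/(7.574e-05) = 0.1455 Ω
R₍2.36₎ = R₍20₎(1 + αΔT) = 0.1455 × (1 + 0.0042×-17.6) = 0.1347 Ω
P = I²R = (418)² × 0.1347 = 23500 W

23500 W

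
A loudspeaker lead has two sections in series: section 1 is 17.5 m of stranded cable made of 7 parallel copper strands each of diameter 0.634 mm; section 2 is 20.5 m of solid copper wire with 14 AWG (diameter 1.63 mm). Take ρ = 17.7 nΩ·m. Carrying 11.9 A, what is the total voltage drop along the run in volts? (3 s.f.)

ρ = 17.7 nΩ·m = 1.77×10^-8 Ω·m
Section 1: A_strand = π(3.1700e-04)² = 3.157e-07 m²; R₁ = ρL/(N·A_s) = (1.77×10^-8)(17.5)/(7×3.157e-07) = 0.1402 Ω
Section 2: A = π(1.63/2 mm)² = π(8.1500e-04 m)² = 2.087e-06 m²
R₂ = (1.77×10^-8)(20.5)/(2.087e-06) = 0.1739 Ω
R = R₁ + R₂ = 0.3141 Ω
V = IR = 11.9 × 0.3141 = 3.74 V

3.74 V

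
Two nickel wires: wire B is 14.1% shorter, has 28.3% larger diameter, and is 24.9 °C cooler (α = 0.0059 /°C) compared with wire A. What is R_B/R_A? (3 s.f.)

R ∝ ρL/d² with ρ ∝ (1+αΔT), so R_B/R_A = (1 − 14.1/100) × (1 + 28.3/100)⁻² × (1 − 0.0059×24.9)
= 0.859 × 0.6075 × 0.8531 = 0.445

0.445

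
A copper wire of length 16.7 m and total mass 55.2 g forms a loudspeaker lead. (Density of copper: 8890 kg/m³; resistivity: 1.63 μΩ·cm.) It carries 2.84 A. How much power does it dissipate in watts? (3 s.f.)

ρ = 1.63 μΩ·cm = 1.63×10^-8 Ω·m
A = m/(density·L) = 0.0552/(8890×16.7) = 3.7181e-07 m²
R = ρL/A = (1.63×10^-8)(16.7)/(3.7181e-07) = 0.7321 Ω
P = I²R = (2.84)² × 0.7321 = 5.91 W

5.91 W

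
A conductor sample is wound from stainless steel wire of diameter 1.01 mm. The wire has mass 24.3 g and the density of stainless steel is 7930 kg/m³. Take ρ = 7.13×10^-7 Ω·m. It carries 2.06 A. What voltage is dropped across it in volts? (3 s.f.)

7.01 V

A = π(d/2)² = π(5.0500e-04 m)² = 8.0118e-07 m²
L = m/(density·A) = 0.0243/(7930×8.0118e-07) = 3.825 m
R = ρL/A = (7.13×10^-7)(3.825)/(8.0118e-07) = 3.404 Ω
V = IR = 2.06 × 3.404 = 7.01 V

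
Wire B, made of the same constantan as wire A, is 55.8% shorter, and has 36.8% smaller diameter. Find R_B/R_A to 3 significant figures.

R ∝ L/d², so R_B/R_A = (1 − 55.8/100) × (1 − 36.8/100)⁻²
= 0.442 × 2.504 = 1.11

1.11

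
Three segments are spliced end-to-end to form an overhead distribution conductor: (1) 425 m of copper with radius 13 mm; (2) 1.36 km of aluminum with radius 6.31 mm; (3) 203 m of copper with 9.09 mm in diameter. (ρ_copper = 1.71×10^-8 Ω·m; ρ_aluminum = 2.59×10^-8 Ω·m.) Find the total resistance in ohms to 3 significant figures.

0.349 Ω

Seg 1: A = πr² = π(1.3000e-02 m)² = 5.309e-04 m²
R_1 = (1.71×10^-8)(425)/(5.309e-04) = 0.01369 Ω
Seg 2: A = πr² = π(6.3100e-03 m)² = 1.251e-04 m²
R_2 = (2.59×10^-8)(1360)/(1.251e-04) = 0.2816 Ω
Seg 3: A = π(d/2)² = π(4.5450e-03 m)² = 6.490e-05 m²
R_3 = (1.71×10^-8)(203)/(6.490e-05) = 0.05349 Ω
R_total = R_1 + R_2 + R_3 = 0.349 Ω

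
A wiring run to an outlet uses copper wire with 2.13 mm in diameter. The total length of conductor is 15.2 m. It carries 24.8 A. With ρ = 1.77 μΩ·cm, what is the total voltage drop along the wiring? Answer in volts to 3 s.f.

ρ = 1.77 μΩ·cm = 1.77×10^-8 Ω·m
A = π(d/2)² = π(1.0650e-03 m)² = 3.563e-06 m²
R = ρL/A = (1.77×10^-8)(15.2)/(3.563e-06) = 0.0755 Ω
V = IR = 24.8 × 0.0755 = 1.87 V

1.87 V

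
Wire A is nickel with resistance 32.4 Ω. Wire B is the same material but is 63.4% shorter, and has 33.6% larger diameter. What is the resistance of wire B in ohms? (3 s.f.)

6.64 Ω

R ∝ L/d², so R_B/R_A = (1 − 63.4/100) × (1 + 33.6/100)⁻²
= 0.366 × 0.5603 = 0.2051
R_B = 0.2051 × 32.4 = 6.64 Ω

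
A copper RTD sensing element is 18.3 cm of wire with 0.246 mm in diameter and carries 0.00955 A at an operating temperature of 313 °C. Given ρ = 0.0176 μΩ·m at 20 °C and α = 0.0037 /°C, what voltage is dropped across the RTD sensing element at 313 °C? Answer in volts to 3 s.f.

ρ = 0.0176 μΩ·m = 1.76×10^-8 Ω·m
A = π(d/2)² = π(1.2300e-04 m)² = 4.753e-08 m²
R₍20₎ = ρL/A = (1.76×10^-8)(0.183)/(4.753e-08) = 0.06776 Ω
R₍313₎ = R₍20₎(1 + αΔT) = 0.06776 × (1 + 0.0037×293) = 0.1412 Ω
V = IR = 0.00955 × 0.1412 = 0.00135 V

0.00135 V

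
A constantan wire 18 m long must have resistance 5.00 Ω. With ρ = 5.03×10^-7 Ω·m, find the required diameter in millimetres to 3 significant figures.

A = ρL/R = (5.03×10^-7)(18)/(5) = 1.811e-06 m²
d = 2√(A/π) = 1.518e-03 m = 1.52 mm

1.52 mm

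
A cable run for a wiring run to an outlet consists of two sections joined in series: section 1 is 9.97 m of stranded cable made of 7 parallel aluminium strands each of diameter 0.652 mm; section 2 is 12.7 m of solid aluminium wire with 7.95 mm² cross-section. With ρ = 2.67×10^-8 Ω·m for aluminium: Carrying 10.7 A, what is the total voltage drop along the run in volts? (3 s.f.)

1.68 V

Section 1: A_strand = π(3.2600e-04)² = 3.339e-07 m²; R₁ = ρL/(N·A_s) = (2.67×10^-8)(9.97)/(7×3.339e-07) = 0.1139 Ω
Section 2: A = 7.95 mm² = 7.950e-06 m²
R₂ = (2.67×10^-8)(12.7)/(7.950e-06) = 0.04265 Ω
R = R₁ + R₂ = 0.1566 Ω
V = IR = 10.7 × 0.1566 = 1.68 V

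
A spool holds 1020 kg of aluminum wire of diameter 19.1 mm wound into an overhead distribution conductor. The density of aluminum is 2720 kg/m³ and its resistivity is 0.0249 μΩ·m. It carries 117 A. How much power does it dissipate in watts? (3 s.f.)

ρ = 0.0249 μΩ·m = 2.49×10^-8 Ω·m
A = π(d/2)² = π(9.5500e-03 m)² = 2.8652e-04 m²
L = m/(density·A) = 1020/(2720×2.8652e-04) = 1309 m
R = ρL/A = (2.49×10^-8)(1309)/(2.8652e-04) = 0.1137 Ω
P = I²R = (117)² × 0.1137 = 1560 W

1560 W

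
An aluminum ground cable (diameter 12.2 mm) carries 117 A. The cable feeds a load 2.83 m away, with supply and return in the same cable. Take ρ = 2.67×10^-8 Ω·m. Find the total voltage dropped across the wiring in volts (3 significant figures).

0.151 V

A = π(d/2)² = π(6.1000e-03 m)² = 1.169e-04 m²
Total conductor length (both ways) L = 2 × 2.83 = 5.66 m
R = ρL/A = (2.67×10^-8)(5.66)/(1.169e-04) = 0.001293 Ω
V = IR = 117 × 0.001293 = 0.151 V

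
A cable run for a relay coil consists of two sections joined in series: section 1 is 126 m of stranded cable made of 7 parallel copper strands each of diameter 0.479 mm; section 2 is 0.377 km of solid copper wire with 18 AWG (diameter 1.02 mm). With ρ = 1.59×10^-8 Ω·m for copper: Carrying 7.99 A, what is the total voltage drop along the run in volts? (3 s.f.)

Section 1: A_strand = π(2.3950e-04)² = 1.802e-07 m²; R₁ = ρL/(N·A_s) = (1.59×10^-8)(126)/(7×1.802e-07) = 1.588 Ω
Section 2: A = π(1.02/2 mm)² = π(5.1000e-04 m)² = 8.171e-07 m²
R₂ = (1.59×10^-8)(377)/(8.171e-07) = 7.336 Ω
R = R₁ + R₂ = 8.924 Ω
V = IR = 7.99 × 8.924 = 71.3 V

71.3 V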